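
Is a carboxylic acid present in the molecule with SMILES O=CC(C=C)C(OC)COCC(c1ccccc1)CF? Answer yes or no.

no

terminal –CHO: carbonyl C bonded to H and C → aldehyde.
pendant –CH=CH2: C=C double bond → alkene.
pendant –OCH3: C–O–C with sp³ C, no adjacent C=O → ether.
C–O–C with sp³ carbons on both sides and no adjacent C=O → ether.
pendant –C6H5: benzene ring → arene.
halogen on an sp³ carbon → alkyl halide.
The groups actually present are: aldehyde, alkene, alkyl halide, arene, ether.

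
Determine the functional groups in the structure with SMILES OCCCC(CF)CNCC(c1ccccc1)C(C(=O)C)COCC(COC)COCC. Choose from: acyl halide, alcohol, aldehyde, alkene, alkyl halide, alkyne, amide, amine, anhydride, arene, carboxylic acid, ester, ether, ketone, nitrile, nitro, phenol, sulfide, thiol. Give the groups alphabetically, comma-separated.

Taking each segment in turn:
  HOCH2: HO– on an sp³ carbon → alcohol.
  CH(CH2F): pendant –CH2X: halogen on sp³ carbon → alkyl halide.
  CH2NHCH2: C–N–C with sp³ carbons and no adjacent C=O → amine (secondary).
  CH(C6H5): pendant –C6H5: benzene ring → arene.
  CH(COCH3): pendant –COCH3: carbonyl C bonded to two carbons → ketone.
  CH2OCH2: C–O–C with sp³ carbons on both sides and no adjacent C=O → ether.
  CH(CH2OCH3): pendant –CH2OCH3: C–O–C linkage → ether.
  CH2OCH2: C–O–C with sp³ carbons on both sides and no adjacent C=O → ether.

alcohol, alkyl halide, amine, arene, ether, ketone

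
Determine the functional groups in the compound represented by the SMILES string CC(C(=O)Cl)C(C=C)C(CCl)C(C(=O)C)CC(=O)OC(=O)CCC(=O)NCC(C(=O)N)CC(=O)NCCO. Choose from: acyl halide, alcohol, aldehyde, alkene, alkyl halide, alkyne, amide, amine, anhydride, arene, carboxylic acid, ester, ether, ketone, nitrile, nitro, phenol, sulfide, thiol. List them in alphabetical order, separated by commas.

acyl halide, alcohol, alkene, alkyl halide, amide, anhydride, ketone

pendant –C(=O)X: carbonyl C bonded to C and halogen → acyl halide.
pendant –CH=CH2: C=C double bond → alkene.
pendant –CH2X: halogen on sp³ carbon → alkyl halide.
pendant –COCH3: carbonyl C bonded to two carbons → ketone.
two acyl groups sharing one oxygen, –C(=O)–O–C(=O)– → anhydride.
–C(=O)–N– linkage → amide (the N is not an amine).
pendant –CONH2: carbonyl C bonded to C and N → amide.
–C(=O)–N– linkage → amide (the N is not an amine).
–OH on an sp³ carbon → alcohol.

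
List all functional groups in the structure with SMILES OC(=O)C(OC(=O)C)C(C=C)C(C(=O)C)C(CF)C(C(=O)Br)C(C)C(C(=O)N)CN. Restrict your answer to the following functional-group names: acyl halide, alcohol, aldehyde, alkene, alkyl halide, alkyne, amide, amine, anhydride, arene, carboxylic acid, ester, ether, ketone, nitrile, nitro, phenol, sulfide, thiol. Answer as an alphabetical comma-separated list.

–COOH: carbonyl C bonded to –OH and C → carboxylic acid (the –OH is not a separate alcohol).
pendant –OC(=O)CH3: an acyloxy group → ester.
pendant –CH=CH2: C=C double bond → alkene.
pendant –COCH3: carbonyl C bonded to two carbons → ketone.
pendant –CH2X: halogen on sp³ carbon → alkyl halide.
pendant –C(=O)X: carbonyl C bonded to C and halogen → acyl halide.
pendant –CONH2: carbonyl C bonded to C and N → amide.
–NH2 on an sp³ carbon with no adjacent C=O → amine.

acyl halide, alkene, alkyl halide, amide, amine, carboxylic acid, ester, ketone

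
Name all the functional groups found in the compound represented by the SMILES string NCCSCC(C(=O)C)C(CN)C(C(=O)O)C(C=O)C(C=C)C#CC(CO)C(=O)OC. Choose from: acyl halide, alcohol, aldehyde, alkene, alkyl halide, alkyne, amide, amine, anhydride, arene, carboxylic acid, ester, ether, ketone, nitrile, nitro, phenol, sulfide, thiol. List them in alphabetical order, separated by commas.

alcohol, aldehyde, alkene, alkyne, amine, carboxylic acid, ester, ketone, sulfide

–NH2 on an sp³ carbon with no adjacent C=O → amine.
C–S–C linkage → sulfide (thioether).
pendant –COCH3: carbonyl C bonded to two carbons → ketone.
pendant –CH2NH2: N on sp³ C, no adjacent C=O → amine.
pendant –COOH: carbonyl C bonded to C and –OH → carboxylic acid.
pendant –CHO: carbonyl C bonded to C and H → aldehyde.
pendant –CH=CH2: C=C double bond → alkene.
C≡C triple bond → alkyne.
pendant –CH2OH on an sp³ backbone C → alcohol.
–C(=O)OCH3: carbonyl C bonded to C and to –OCH3 → ester (not ketone + ether).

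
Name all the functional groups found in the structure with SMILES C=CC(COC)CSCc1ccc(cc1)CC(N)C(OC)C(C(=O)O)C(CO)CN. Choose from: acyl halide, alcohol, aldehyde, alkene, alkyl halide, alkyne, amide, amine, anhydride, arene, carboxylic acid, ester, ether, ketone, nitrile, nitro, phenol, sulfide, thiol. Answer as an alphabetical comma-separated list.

alcohol, alkene, amine, arene, carboxylic acid, ether, sulfide

C=C double bond → alkene.
pendant –CH2OCH3: C–O–C linkage → ether.
C–S–C linkage → sulfide (thioether).
para-disubstituted benzene ring → arene.
–NH2 on an sp³ carbon with no adjacent C=O → amine.
pendant –OCH3: C–O–C with sp³ C, no adjacent C=O → ether.
pendant –COOH: carbonyl C bonded to C and –OH → carboxylic acid.
pendant –CH2OH on an sp³ backbone C → alcohol.
–NH2 on an sp³ carbon with no adjacent C=O → amine.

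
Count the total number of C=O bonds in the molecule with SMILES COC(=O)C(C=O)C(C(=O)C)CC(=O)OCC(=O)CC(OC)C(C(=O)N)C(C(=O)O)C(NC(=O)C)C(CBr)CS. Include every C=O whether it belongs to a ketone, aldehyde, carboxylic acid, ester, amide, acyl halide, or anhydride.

CH3OOC: ester, 1 C=O (running total 1).
CH(CHO): aldehyde, 1 C=O (running total 2).
CH(COCH3): ketone, 1 C=O (running total 3).
CH2COOCH2: ester, 1 C=O (running total 4).
CO: ketone, 1 C=O (running total 5).
CH(CONH2): amide, 1 C=O (running total 6).
CH(COOH): carboxylic acid, 1 C=O (running total 7).
CH(NHCOCH3): amide, 1 C=O (running total 8).

8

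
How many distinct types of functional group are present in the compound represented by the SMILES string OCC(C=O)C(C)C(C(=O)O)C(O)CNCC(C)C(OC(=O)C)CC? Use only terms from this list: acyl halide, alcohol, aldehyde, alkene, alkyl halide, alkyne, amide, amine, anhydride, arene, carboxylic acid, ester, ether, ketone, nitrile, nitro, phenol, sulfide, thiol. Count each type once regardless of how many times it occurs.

5

Working along the chain:
  HOCH2: HO– on an sp³ carbon → alcohol.
  CH(CHO): pendant –CHO: carbonyl C bonded to C and H → aldehyde.
  CH(COOH): pendant –COOH: carbonyl C bonded to C and –OH → carboxylic acid.
  CH(OH): –OH on an sp³ carbon → alcohol (secondary).
  CH2NHCH2: C–N–C with sp³ carbons and no adjacent C=O → amine (secondary).
  CH(OCOCH3): pendant –OC(=O)CH3: an acyloxy group → ester.
Distinct types present: alcohol, aldehyde, amine, carboxylic acid, ester.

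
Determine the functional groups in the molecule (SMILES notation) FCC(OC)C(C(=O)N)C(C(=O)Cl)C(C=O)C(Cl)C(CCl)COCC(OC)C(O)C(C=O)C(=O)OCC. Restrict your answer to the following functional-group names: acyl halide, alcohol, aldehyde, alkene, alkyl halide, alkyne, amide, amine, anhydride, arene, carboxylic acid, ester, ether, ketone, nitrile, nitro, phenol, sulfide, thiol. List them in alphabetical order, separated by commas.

acyl halide, alcohol, aldehyde, alkyl halide, amide, ester, ether

Working along the chain:
  FCH2: halogen on an sp³ carbon → alkyl halide.
  CH(OCH3): pendant –OCH3: C–O–C with sp³ C, no adjacent C=O → ether.
  CH(CONH2): pendant –CONH2: carbonyl C bonded to C and N → amide.
  CH(COCl): pendant –C(=O)X: carbonyl C bonded to C and halogen → acyl halide.
  CH(CHO): pendant –CHO: carbonyl C bonded to C and H → aldehyde.
  CH(Cl): halogen on an sp³ carbon → alkyl halide.
  CH(CH2Cl): pendant –CH2X: halogen on sp³ carbon → alkyl halide.
  CH2OCH2: C–O–C with sp³ carbons on both sides and no adjacent C=O → ether.
  CH(OCH3): pendant –OCH3: C–O–C with sp³ C, no adjacent C=O → ether.
  CH(OH): –OH on an sp³ carbon → alcohol (secondary).
  CH(CHO): pendant –CHO: carbonyl C bonded to C and H → aldehyde.
  COOCH2CH3: –C(=O)OCH2CH3: carbonyl C bonded to C and to –OEt → ester.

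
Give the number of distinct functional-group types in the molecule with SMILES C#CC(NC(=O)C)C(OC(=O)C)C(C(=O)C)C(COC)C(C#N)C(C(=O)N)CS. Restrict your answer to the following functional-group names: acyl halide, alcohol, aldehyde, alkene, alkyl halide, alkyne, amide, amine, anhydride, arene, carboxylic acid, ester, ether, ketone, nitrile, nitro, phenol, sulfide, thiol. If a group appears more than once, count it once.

C≡C triple bond → alkyne.
pendant –NHC(=O)CH3: N bonded to a carbonyl → amide (not amine).
pendant –OC(=O)CH3: an acyloxy group → ester.
pendant –COCH3: carbonyl C bonded to two carbons → ketone.
pendant –CH2OCH3: C–O–C linkage → ether.
pendant –C≡N: nitrile.
pendant –CONH2: carbonyl C bonded to C and N → amide.
–SH on an sp³ carbon → thiol.
Distinct types present: alkyne, amide, ester, ether, ketone, nitrile, thiol.

7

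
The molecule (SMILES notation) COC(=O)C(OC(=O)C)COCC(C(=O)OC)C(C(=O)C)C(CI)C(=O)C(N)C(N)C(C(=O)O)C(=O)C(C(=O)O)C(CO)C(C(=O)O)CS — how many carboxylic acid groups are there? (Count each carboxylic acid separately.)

Working along the chain:
  CH3OOC: CH3O–C(=O)–: carbonyl C bonded to C and to –OCH3 → ester (not ketone + ether).
  CH(OCOCH3): pendant –OC(=O)CH3: an acyloxy group → ester.
  CH2OCH2: C–O–C with sp³ carbons on both sides and no adjacent C=O → ether.
  CH(COOCH3): pendant –COOCH3: carbonyl C bonded to C and –OCH3 → ester.
  CH(COCH3): pendant –COCH3: carbonyl C bonded to two carbons → ketone.
  CH(CH2I): pendant –CH2X: halogen on sp³ carbon → alkyl halide.
  CO: –C(=O)– with carbon on both sides → ketone.
  CH(NH2): –NH2 on an sp³ carbon with no adjacent C=O → amine.
  CH(NH2): –NH2 on an sp³ carbon with no adjacent C=O → amine.
  CH(COOH): pendant –COOH: carbonyl C bonded to C and –OH → carboxylic acid.
  CO: –C(=O)– with carbon on both sides → ketone.
  CH(COOH): pendant –COOH: carbonyl C bonded to C and –OH → carboxylic acid.
  CH(CH2OH): pendant –CH2OH on an sp³ backbone C → alcohol.
  CH(COOH): pendant –COOH: carbonyl C bonded to C and –OH → carboxylic acid.
  CH2SH: –SH on an sp³ carbon → thiol.
Carboxylic acid appears at: CH(COOH), CH(COOH), CH(COOH) → 3.

3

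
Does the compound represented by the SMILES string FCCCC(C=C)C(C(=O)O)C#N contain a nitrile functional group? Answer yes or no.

yes

Working along the chain:
  FCH2: halogen on an sp³ carbon → alkyl halide.
  CH(CH=CH2): pendant –CH=CH2: C=C double bond → alkene.
  CH(COOH): pendant –COOH: carbonyl C bonded to C and –OH → carboxylic acid.
  CN: –C≡N: carbon triple-bonded to nitrogen → nitrile.
The CN segment supplies the nitrile: –C≡N: carbon triple-bonded to nitrogen → nitrile.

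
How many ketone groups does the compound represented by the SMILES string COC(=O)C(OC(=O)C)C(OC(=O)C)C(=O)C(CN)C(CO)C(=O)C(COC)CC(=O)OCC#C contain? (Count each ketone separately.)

CH3O–C(=O)–: carbonyl C bonded to C and to –OCH3 → ester (not ketone + ether).
pendant –OC(=O)CH3: an acyloxy group → ester.
pendant –OC(=O)CH3: an acyloxy group → ester.
–C(=O)– with carbon on both sides → ketone.
pendant –CH2NH2: N on sp³ C, no adjacent C=O → amine.
pendant –CH2OH on an sp³ backbone C → alcohol.
–C(=O)– with carbon on both sides → ketone.
pendant –CH2OCH3: C–O–C linkage → ether.
–C(=O)–O–C with C on the carbonyl side → ester.
C≡C triple bond → alkyne.
Ketone appears at: CO, CO → 2.

2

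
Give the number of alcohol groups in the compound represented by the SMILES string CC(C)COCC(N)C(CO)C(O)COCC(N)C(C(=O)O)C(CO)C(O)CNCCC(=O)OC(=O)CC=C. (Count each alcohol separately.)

4

Working along the chain:
  CH2OCH2: C–O–C with sp³ carbons on both sides and no adjacent C=O → ether.
  CH(NH2): –NH2 on an sp³ carbon with no adjacent C=O → amine.
  CH(CH2OH): pendant –CH2OH on an sp³ backbone C → alcohol.
  CH(OH): –OH on an sp³ carbon → alcohol (secondary).
  CH2OCH2: C–O–C with sp³ carbons on both sides and no adjacent C=O → ether.
  CH(NH2): –NH2 on an sp³ carbon with no adjacent C=O → amine.
  CH(COOH): pendant –COOH: carbonyl C bonded to C and –OH → carboxylic acid.
  CH(CH2OH): pendant –CH2OH on an sp³ backbone C → alcohol.
  CH(OH): –OH on an sp³ carbon → alcohol (secondary).
  CH2NHCH2: C–N–C with sp³ carbons and no adjacent C=O → amine (secondary).
  CH2CO-O-COCH2: two acyl groups sharing one oxygen, –C(=O)–O–C(=O)– → anhydride.
  CH=CH2: C=C double bond → alkene.
Alcohol appears at: CH(CH2OH), CH(OH), CH(CH2OH), CH(OH) → 4.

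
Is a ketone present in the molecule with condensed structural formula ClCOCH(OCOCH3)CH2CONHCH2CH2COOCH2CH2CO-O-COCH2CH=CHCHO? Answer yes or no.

–C(=O)Cl: carbonyl C bonded to C and to a halogen → acyl halide (not alkyl halide).
pendant –OC(=O)CH3: an acyloxy group → ester.
–C(=O)–N– linkage → amide (the N is not an amine).
–C(=O)–O–C with C on the carbonyl side → ester.
two acyl groups sharing one oxygen, –C(=O)–O–C(=O)– → anhydride.
C=C double bond → alkene.
terminal –CHO: carbonyl C bonded to H and C → aldehyde.
In each of CH(OCOCH3) and CH2COOCH2, the C=O is bonded to an –O–C group, which defines an ester, not a ketone. In CH2CONHCH2, the C=O is bonded to nitrogen, which defines an amide, not a ketone. In CHO, the carbonyl carbon carries an H, so it is an aldehyde, not a ketone. In ClCO, the C=O is bonded to a halogen, which defines an acyl halide, not a ketone. In CH2CO-O-COCH2, the two C=O groups share a bridging oxygen, which is an anhydride linkage, not a ketone.
The groups actually present are: acyl halide, aldehyde, alkene, amide, anhydride, ester.

no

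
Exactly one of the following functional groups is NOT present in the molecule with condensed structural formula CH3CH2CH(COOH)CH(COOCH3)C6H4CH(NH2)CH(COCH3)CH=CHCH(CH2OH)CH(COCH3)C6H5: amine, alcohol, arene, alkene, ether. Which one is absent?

alcohol: present (CH(CH2OH) — pendant –CH2OH on an sp³ backbone C → alcohol).
arene: present (C6H4 — para-disubstituted benzene ring → arene).
amine: present (CH(NH2) — –NH2 on an sp³ carbon with no adjacent C=O → amine).
alkene: present (CH=CH — C=C double bond → alkene).
ether: absent. In CH(COOCH3), the C–O–C oxygen is adjacent to a C=O, so it belongs to an ester, not an ether.

ether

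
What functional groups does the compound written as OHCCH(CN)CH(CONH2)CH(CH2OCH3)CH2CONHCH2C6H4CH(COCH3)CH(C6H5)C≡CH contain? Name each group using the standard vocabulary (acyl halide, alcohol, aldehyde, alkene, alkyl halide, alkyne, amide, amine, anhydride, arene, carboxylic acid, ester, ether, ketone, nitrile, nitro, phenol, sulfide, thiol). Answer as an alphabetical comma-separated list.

aldehyde, alkyne, amide, arene, ether, ketone, nitrile

Reading the structure from left to right:
  OHC: terminal –CHO: carbonyl C bonded to H and C → aldehyde.
  CH(CN): pendant –C≡N: nitrile.
  CH(CONH2): pendant –CONH2: carbonyl C bonded to C and N → amide.
  CH(CH2OCH3): pendant –CH2OCH3: C–O–C linkage → ether.
  CH2CONHCH2: –C(=O)–N– linkage → amide (the N is not an amine).
  C6H4: para-disubstituted benzene ring → arene.
  CH(COCH3): pendant –COCH3: carbonyl C bonded to two carbons → ketone.
  CH(C6H5): pendant –C6H5: benzene ring → arene.
  C≡CH: C≡C triple bond → alkyne.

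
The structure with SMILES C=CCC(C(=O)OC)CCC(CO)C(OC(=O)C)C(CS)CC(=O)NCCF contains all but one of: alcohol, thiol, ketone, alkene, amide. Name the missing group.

amide: present (CH2CONHCH2 — –C(=O)–N– linkage → amide (the N is not an amine)).
alcohol: present (CH(CH2OH) — pendant –CH2OH on an sp³ backbone C → alcohol).
thiol: present (CH(CH2SH) — pendant –CH2SH → thiol).
alkene: present (CH2=CH — C=C double bond → alkene).
ketone: absent. In each of CH(COOCH3) and CH(OCOCH3), the C=O is bonded to an –O–C group, which defines an ester, not a ketone. In CH2CONHCH2, the C=O is bonded to nitrogen, which defines an amide, not a ketone.

ketone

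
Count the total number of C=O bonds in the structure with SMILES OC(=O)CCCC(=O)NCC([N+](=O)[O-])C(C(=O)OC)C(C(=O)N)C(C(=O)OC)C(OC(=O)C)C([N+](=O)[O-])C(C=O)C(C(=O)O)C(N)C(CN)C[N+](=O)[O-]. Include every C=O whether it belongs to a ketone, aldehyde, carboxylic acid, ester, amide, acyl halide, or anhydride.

8

HOOC: carboxylic acid, 1 C=O (running total 1).
CH2CONHCH2: amide, 1 C=O (running total 2).
CH(COOCH3): ester, 1 C=O (running total 3).
CH(CONH2): amide, 1 C=O (running total 4).
CH(COOCH3): ester, 1 C=O (running total 5).
CH(OCOCH3): ester, 1 C=O (running total 6).
CH(CHO): aldehyde, 1 C=O (running total 7).
CH(COOH): carboxylic acid, 1 C=O (running total 8).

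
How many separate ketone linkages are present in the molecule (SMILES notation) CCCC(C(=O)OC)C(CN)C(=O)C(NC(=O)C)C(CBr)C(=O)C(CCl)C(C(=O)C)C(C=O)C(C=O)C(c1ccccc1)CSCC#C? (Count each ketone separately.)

3

Working along the chain:
  CH(COOCH3): pendant –COOCH3: carbonyl C bonded to C and –OCH3 → ester.
  CH(CH2NH2): pendant –CH2NH2: N on sp³ C, no adjacent C=O → amine.
  CO: –C(=O)– with carbon on both sides → ketone.
  CH(NHCOCH3): pendant –NHC(=O)CH3: N bonded to a carbonyl → amide (not amine).
  CH(CH2Br): pendant –CH2X: halogen on sp³ carbon → alkyl halide.
  CO: –C(=O)– with carbon on both sides → ketone.
  CH(CH2Cl): pendant –CH2X: halogen on sp³ carbon → alkyl halide.
  CH(COCH3): pendant –COCH3: carbonyl C bonded to two carbons → ketone.
  CH(CHO): pendant –CHO: carbonyl C bonded to C and H → aldehyde.
  CH(CHO): pendant –CHO: carbonyl C bonded to C and H → aldehyde.
  CH(C6H5): pendant –C6H5: benzene ring → arene.
  CH2SCH2: C–S–C linkage → sulfide (thioether).
  C≡CH: C≡C triple bond → alkyne.
Ketone appears at: CO, CO, CH(COCH3) → 3.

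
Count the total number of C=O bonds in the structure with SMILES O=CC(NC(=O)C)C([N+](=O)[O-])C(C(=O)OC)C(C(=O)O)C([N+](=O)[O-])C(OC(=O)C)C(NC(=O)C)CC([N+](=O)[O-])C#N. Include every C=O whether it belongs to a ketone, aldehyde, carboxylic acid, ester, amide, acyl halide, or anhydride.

6

OHC: aldehyde, 1 C=O (running total 1).
CH(NHCOCH3): amide, 1 C=O (running total 2).
CH(COOCH3): ester, 1 C=O (running total 3).
CH(COOH): carboxylic acid, 1 C=O (running total 4).
CH(OCOCH3): ester, 1 C=O (running total 5).
CH(NHCOCH3): amide, 1 C=O (running total 6).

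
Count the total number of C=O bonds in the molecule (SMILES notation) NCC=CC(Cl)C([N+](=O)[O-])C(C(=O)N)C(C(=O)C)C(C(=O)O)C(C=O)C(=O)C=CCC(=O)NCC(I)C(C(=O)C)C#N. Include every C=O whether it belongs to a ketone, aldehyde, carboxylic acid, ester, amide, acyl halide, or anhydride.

CH(CONH2): amide, 1 C=O (running total 1).
CH(COCH3): ketone, 1 C=O (running total 2).
CH(COOH): carboxylic acid, 1 C=O (running total 3).
CH(CHO): aldehyde, 1 C=O (running total 4).
CO: ketone, 1 C=O (running total 5).
CH2CONHCH2: amide, 1 C=O (running total 6).
CH(COCH3): ketone, 1 C=O (running total 7).

7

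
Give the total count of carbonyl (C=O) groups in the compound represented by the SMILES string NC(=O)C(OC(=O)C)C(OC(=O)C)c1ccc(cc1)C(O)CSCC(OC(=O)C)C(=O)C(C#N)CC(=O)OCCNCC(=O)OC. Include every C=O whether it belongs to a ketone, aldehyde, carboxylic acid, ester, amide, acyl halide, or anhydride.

7

H2NCO: amide, 1 C=O (running total 1).
CH(OCOCH3): ester, 1 C=O (running total 2).
CH(OCOCH3): ester, 1 C=O (running total 3).
CH(OCOCH3): ester, 1 C=O (running total 4).
CO: ketone, 1 C=O (running total 5).
CH2COOCH2: ester, 1 C=O (running total 6).
COOCH3: ester, 1 C=O (running total 7).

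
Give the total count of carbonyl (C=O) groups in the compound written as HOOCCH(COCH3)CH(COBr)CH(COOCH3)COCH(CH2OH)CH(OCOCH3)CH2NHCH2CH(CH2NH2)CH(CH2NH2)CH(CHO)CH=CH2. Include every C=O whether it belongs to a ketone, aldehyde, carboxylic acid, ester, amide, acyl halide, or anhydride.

7

HOOC: carboxylic acid, 1 C=O (running total 1).
CH(COCH3): ketone, 1 C=O (running total 2).
CH(COBr): acyl halide, 1 C=O (running total 3).
CH(COOCH3): ester, 1 C=O (running total 4).
CO: ketone, 1 C=O (running total 5).
CH(OCOCH3): ester, 1 C=O (running total 6).
CH(CHO): aldehyde, 1 C=O (running total 7).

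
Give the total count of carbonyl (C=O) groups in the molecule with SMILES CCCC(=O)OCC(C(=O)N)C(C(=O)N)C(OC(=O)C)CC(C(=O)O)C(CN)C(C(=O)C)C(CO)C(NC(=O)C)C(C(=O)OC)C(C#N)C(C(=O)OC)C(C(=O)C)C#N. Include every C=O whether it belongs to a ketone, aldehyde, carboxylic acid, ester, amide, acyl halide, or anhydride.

10

CH2COOCH2: ester, 1 C=O (running total 1).
CH(CONH2): amide, 1 C=O (running total 2).
CH(CONH2): amide, 1 C=O (running total 3).
CH(OCOCH3): ester, 1 C=O (running total 4).
CH(COOH): carboxylic acid, 1 C=O (running total 5).
CH(COCH3): ketone, 1 C=O (running total 6).
CH(NHCOCH3): amide, 1 C=O (running total 7).
CH(COOCH3): ester, 1 C=O (running total 8).
CH(COOCH3): ester, 1 C=O (running total 9).
CH(COCH3): ketone, 1 C=O (running total 10).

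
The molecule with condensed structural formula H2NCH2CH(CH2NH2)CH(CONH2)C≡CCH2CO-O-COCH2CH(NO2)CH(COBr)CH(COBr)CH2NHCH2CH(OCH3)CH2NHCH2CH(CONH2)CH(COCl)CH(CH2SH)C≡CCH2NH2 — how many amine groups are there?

–NH2 on an sp³ carbon with no adjacent C=O → amine.
pendant –CH2NH2: N on sp³ C, no adjacent C=O → amine.
pendant –CONH2: carbonyl C bonded to C and N → amide.
C≡C triple bond → alkyne.
two acyl groups sharing one oxygen, –C(=O)–O–C(=O)– → anhydride.
–NO2 on an sp³ carbon → nitro (the N=O is not a carbonyl).
pendant –C(=O)X: carbonyl C bonded to C and halogen → acyl halide.
pendant –C(=O)X: carbonyl C bonded to C and halogen → acyl halide.
C–N–C with sp³ carbons and no adjacent C=O → amine (secondary).
pendant –OCH3: C–O–C with sp³ C, no adjacent C=O → ether.
C–N–C with sp³ carbons and no adjacent C=O → amine (secondary).
pendant –CONH2: carbonyl C bonded to C and N → amide.
pendant –C(=O)X: carbonyl C bonded to C and halogen → acyl halide.
pendant –CH2SH → thiol.
C≡C triple bond → alkyne.
–NH2 on an sp³ carbon with no adjacent C=O → amine.
Amine appears at: H2NCH2, CH(CH2NH2), CH2NHCH2, CH2NHCH2, CH2NH2 → 5.

5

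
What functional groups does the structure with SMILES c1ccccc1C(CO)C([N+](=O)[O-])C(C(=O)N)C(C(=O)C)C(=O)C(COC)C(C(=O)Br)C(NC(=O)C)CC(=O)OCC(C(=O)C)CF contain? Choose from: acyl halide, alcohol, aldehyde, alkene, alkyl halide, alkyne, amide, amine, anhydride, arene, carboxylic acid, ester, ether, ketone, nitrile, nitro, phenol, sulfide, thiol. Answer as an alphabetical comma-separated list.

acyl halide, alcohol, alkyl halide, amide, arene, ester, ether, ketone, nitro

C6H5– phenyl ring → arene.
pendant –CH2OH on an sp³ backbone C → alcohol.
–NO2 on an sp³ carbon → nitro (the N=O is not a carbonyl).
pendant –CONH2: carbonyl C bonded to C and N → amide.
pendant –COCH3: carbonyl C bonded to two carbons → ketone.
–C(=O)– with carbon on both sides → ketone.
pendant –CH2OCH3: C–O–C linkage → ether.
pendant –C(=O)X: carbonyl C bonded to C and halogen → acyl halide.
pendant –NHC(=O)CH3: N bonded to a carbonyl → amide (not amine).
–C(=O)–O–C with C on the carbonyl side → ester.
pendant –COCH3: carbonyl C bonded to two carbons → ketone.
halogen on an sp³ carbon → alkyl halide.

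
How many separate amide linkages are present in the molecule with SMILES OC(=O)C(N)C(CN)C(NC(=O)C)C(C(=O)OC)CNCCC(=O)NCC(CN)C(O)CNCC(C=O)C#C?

–COOH: carbonyl C bonded to –OH and C → carboxylic acid (the –OH is not a separate alcohol).
–NH2 on an sp³ carbon with no adjacent C=O → amine.
pendant –CH2NH2: N on sp³ C, no adjacent C=O → amine.
pendant –NHC(=O)CH3: N bonded to a carbonyl → amide (not amine).
pendant –COOCH3: carbonyl C bonded to C and –OCH3 → ester.
C–N–C with sp³ carbons and no adjacent C=O → amine (secondary).
–C(=O)–N– linkage → amide (the N is not an amine).
pendant –CH2NH2: N on sp³ C, no adjacent C=O → amine.
–OH on an sp³ carbon → alcohol (secondary).
C–N–C with sp³ carbons and no adjacent C=O → amine (secondary).
pendant –CHO: carbonyl C bonded to C and H → aldehyde.
C≡C triple bond → alkyne.
Amide appears at: CH(NHCOCH3), CH2CONHCH2 → 2.

2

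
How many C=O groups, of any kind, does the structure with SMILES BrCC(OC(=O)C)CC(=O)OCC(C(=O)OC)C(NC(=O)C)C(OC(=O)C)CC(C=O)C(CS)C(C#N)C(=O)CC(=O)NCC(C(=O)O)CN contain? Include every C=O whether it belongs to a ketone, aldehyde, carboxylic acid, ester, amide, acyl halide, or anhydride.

9

CH(OCOCH3): ester, 1 C=O (running total 1).
CH2COOCH2: ester, 1 C=O (running total 2).
CH(COOCH3): ester, 1 C=O (running total 3).
CH(NHCOCH3): amide, 1 C=O (running total 4).
CH(OCOCH3): ester, 1 C=O (running total 5).
CH(CHO): aldehyde, 1 C=O (running total 6).
CO: ketone, 1 C=O (running total 7).
CH2CONHCH2: amide, 1 C=O (running total 8).
CH(COOH): carboxylic acid, 1 C=O (running total 9).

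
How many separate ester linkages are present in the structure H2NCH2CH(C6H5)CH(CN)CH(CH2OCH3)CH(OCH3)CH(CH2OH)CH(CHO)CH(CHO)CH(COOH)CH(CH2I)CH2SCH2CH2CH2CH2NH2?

0

Reading the structure from left to right:
  H2NCH2: –NH2 on an sp³ carbon with no adjacent C=O → amine.
  CH(C6H5): pendant –C6H5: benzene ring → arene.
  CH(CN): pendant –C≡N: nitrile.
  CH(CH2OCH3): pendant –CH2OCH3: C–O–C linkage → ether.
  CH(OCH3): pendant –OCH3: C–O–C with sp³ C, no adjacent C=O → ether.
  CH(CH2OH): pendant –CH2OH on an sp³ backbone C → alcohol.
  CH(CHO): pendant –CHO: carbonyl C bonded to C and H → aldehyde.
  CH(CHO): pendant –CHO: carbonyl C bonded to C and H → aldehyde.
  CH(COOH): pendant –COOH: carbonyl C bonded to C and –OH → carboxylic acid.
  CH(CH2I): pendant –CH2X: halogen on sp³ carbon → alkyl halide.
  CH2SCH2: C–S–C linkage → sulfide (thioether).
  CH2NH2: –NH2 on an sp³ carbon with no adjacent C=O → amine.
No segment is a ester: CH(CH2OCH3) is ether, not ester; CH(OCH3) is ether, not ester; CH(COOH) is carboxylic acid, not ester. → 0.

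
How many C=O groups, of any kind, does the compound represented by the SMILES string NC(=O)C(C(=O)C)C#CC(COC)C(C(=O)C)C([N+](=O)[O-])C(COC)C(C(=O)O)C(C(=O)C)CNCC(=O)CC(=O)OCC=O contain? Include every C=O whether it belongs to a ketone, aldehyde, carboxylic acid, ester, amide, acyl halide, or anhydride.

H2NCO: amide, 1 C=O (running total 1).
CH(COCH3): ketone, 1 C=O (running total 2).
CH(COCH3): ketone, 1 C=O (running total 3).
CH(COOH): carboxylic acid, 1 C=O (running total 4).
CH(COCH3): ketone, 1 C=O (running total 5).
CO: ketone, 1 C=O (running total 6).
CH2COOCH2: ester, 1 C=O (running total 7).
CHO: aldehyde, 1 C=O (running total 8).

8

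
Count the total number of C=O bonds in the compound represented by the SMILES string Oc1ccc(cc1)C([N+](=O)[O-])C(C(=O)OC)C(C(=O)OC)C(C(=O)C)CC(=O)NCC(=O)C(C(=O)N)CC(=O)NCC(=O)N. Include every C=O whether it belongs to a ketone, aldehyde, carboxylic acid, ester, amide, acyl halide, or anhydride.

CH(COOCH3): ester, 1 C=O (running total 1).
CH(COOCH3): ester, 1 C=O (running total 2).
CH(COCH3): ketone, 1 C=O (running total 3).
CH2CONHCH2: amide, 1 C=O (running total 4).
CO: ketone, 1 C=O (running total 5).
CH(CONH2): amide, 1 C=O (running total 6).
CH2CONHCH2: amide, 1 C=O (running total 7).
CONH2: amide, 1 C=O (running total 8).

8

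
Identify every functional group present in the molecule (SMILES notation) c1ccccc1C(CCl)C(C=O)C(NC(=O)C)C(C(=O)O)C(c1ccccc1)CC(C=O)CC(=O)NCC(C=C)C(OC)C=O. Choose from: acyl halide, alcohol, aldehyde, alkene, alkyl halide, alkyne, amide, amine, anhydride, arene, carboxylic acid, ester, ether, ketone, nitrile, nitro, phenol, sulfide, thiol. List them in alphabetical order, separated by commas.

Taking each segment in turn:
  C6H5: C6H5– phenyl ring → arene.
  CH(CH2Cl): pendant –CH2X: halogen on sp³ carbon → alkyl halide.
  CH(CHO): pendant –CHO: carbonyl C bonded to C and H → aldehyde.
  CH(NHCOCH3): pendant –NHC(=O)CH3: N bonded to a carbonyl → amide (not amine).
  CH(COOH): pendant –COOH: carbonyl C bonded to C and –OH → carboxylic acid.
  CH(C6H5): pendant –C6H5: benzene ring → arene.
  CH(CHO): pendant –CHO: carbonyl C bonded to C and H → aldehyde.
  CH2CONHCH2: –C(=O)–N– linkage → amide (the N is not an amine).
  CH(CH=CH2): pendant –CH=CH2: C=C double bond → alkene.
  CH(OCH3): pendant –OCH3: C–O–C with sp³ C, no adjacent C=O → ether.
  CHO: terminal –CHO: carbonyl C bonded to H and C → aldehyde.

aldehyde, alkene, alkyl halide, amide, arene, carboxylic acid, ether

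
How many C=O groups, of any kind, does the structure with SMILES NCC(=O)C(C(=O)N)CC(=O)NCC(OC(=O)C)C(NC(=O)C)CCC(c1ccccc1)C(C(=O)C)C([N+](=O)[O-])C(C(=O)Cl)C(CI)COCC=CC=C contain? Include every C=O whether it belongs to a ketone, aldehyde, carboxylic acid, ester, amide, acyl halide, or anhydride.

CO: ketone, 1 C=O (running total 1).
CH(CONH2): amide, 1 C=O (running total 2).
CH2CONHCH2: amide, 1 C=O (running total 3).
CH(OCOCH3): ester, 1 C=O (running total 4).
CH(NHCOCH3): amide, 1 C=O (running total 5).
CH(COCH3): ketone, 1 C=O (running total 6).
CH(COCl): acyl halide, 1 C=O (running total 7).

7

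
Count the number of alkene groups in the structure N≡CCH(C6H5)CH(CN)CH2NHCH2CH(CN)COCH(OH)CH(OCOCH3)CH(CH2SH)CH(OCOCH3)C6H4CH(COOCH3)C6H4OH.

N≡C–: carbon triple-bonded to nitrogen → nitrile.
pendant –C6H5: benzene ring → arene.
pendant –C≡N: nitrile.
C–N–C with sp³ carbons and no adjacent C=O → amine (secondary).
pendant –C≡N: nitrile.
–C(=O)– with carbon on both sides → ketone.
–OH on an sp³ carbon → alcohol (secondary).
pendant –OC(=O)CH3: an acyloxy group → ester.
pendant –CH2SH → thiol.
pendant –OC(=O)CH3: an acyloxy group → ester.
para-disubstituted benzene ring → arene.
pendant –COOCH3: carbonyl C bonded to C and –OCH3 → ester.
–OH attached directly to an aromatic ring → phenol (not alcohol); the ring itself is an arene.
No segment is a alkene: CH(C6H5) is arene, not alkene; C6H4 is arene, not alkene; C6H4OH is arene/phenol, not alkene. → 0.

0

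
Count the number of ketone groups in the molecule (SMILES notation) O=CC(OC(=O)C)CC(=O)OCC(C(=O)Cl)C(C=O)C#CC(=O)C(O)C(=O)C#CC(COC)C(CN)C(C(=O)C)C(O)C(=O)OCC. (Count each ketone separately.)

3

Working along the chain:
  OHC: terminal –CHO: carbonyl C bonded to H and C → aldehyde.
  CH(OCOCH3): pendant –OC(=O)CH3: an acyloxy group → ester.
  CH2COOCH2: –C(=O)–O–C with C on the carbonyl side → ester.
  CH(COCl): pendant –C(=O)X: carbonyl C bonded to C and halogen → acyl halide.
  CH(CHO): pendant –CHO: carbonyl C bonded to C and H → aldehyde.
  C≡C: C≡C triple bond → alkyne.
  CO: –C(=O)– with carbon on both sides → ketone.
  CH(OH): –OH on an sp³ carbon → alcohol (secondary).
  CO: –C(=O)– with carbon on both sides → ketone.
  C≡C: C≡C triple bond → alkyne.
  CH(CH2OCH3): pendant –CH2OCH3: C–O–C linkage → ether.
  CH(CH2NH2): pendant –CH2NH2: N on sp³ C, no adjacent C=O → amine.
  CH(COCH3): pendant –COCH3: carbonyl C bonded to two carbons → ketone.
  CH(OH): –OH on an sp³ carbon → alcohol (secondary).
  COOCH2CH3: –C(=O)OCH2CH3: carbonyl C bonded to C and to –OEt → ester.
Ketone appears at: CO, CO, CH(COCH3) → 3.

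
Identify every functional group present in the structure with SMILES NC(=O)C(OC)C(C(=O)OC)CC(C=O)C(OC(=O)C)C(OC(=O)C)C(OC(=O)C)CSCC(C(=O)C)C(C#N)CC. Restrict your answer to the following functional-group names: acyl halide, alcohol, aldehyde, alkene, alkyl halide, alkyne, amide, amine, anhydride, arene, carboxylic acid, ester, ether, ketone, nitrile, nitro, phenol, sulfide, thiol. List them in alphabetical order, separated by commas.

Reading the structure from left to right:
  H2NCO: –C(=O)NH2: carbonyl C bonded to C and to N → amide (the N is not a separate amine).
  CH(OCH3): pendant –OCH3: C–O–C with sp³ C, no adjacent C=O → ether.
  CH(COOCH3): pendant –COOCH3: carbonyl C bonded to C and –OCH3 → ester.
  CH(CHO): pendant –CHO: carbonyl C bonded to C and H → aldehyde.
  CH(OCOCH3): pendant –OC(=O)CH3: an acyloxy group → ester.
  CH(OCOCH3): pendant –OC(=O)CH3: an acyloxy group → ester.
  CH(OCOCH3): pendant –OC(=O)CH3: an acyloxy group → ester.
  CH2SCH2: C–S–C linkage → sulfide (thioether).
  CH(COCH3): pendant –COCH3: carbonyl C bonded to two carbons → ketone.
  CH(CN): pendant –C≡N: nitrile.

aldehyde, amide, ester, ether, ketone, nitrile, sulfide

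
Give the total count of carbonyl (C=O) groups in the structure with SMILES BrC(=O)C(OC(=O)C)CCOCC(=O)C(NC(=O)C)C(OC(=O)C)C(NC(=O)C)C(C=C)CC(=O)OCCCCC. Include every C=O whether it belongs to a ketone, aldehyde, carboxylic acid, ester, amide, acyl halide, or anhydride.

7

BrCO: acyl halide, 1 C=O (running total 1).
CH(OCOCH3): ester, 1 C=O (running total 2).
CO: ketone, 1 C=O (running total 3).
CH(NHCOCH3): amide, 1 C=O (running total 4).
CH(OCOCH3): ester, 1 C=O (running total 5).
CH(NHCOCH3): amide, 1 C=O (running total 6).
CH2COOCH2: ester, 1 C=O (running total 7).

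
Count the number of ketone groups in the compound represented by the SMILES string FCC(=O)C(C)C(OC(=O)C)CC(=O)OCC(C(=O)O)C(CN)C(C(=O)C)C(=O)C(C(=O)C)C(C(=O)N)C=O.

4

halogen on an sp³ carbon → alkyl halide.
–C(=O)– with carbon on both sides → ketone.
pendant –OC(=O)CH3: an acyloxy group → ester.
–C(=O)–O–C with C on the carbonyl side → ester.
pendant –COOH: carbonyl C bonded to C and –OH → carboxylic acid.
pendant –CH2NH2: N on sp³ C, no adjacent C=O → amine.
pendant –COCH3: carbonyl C bonded to two carbons → ketone.
–C(=O)– with carbon on both sides → ketone.
pendant –COCH3: carbonyl C bonded to two carbons → ketone.
pendant –CONH2: carbonyl C bonded to C and N → amide.
terminal –CHO: carbonyl C bonded to H and C → aldehyde.
Ketone appears at: CO, CH(COCH3), CO, CH(COCH3) → 4.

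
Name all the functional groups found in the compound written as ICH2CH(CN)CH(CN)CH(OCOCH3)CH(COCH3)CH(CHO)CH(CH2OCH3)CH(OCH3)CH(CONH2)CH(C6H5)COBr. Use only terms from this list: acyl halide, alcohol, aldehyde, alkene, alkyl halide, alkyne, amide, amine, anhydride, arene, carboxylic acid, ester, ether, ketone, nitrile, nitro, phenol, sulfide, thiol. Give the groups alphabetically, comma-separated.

halogen on an sp³ carbon → alkyl halide.
pendant –C≡N: nitrile.
pendant –C≡N: nitrile.
pendant –OC(=O)CH3: an acyloxy group → ester.
pendant –COCH3: carbonyl C bonded to two carbons → ketone.
pendant –CHO: carbonyl C bonded to C and H → aldehyde.
pendant –CH2OCH3: C–O–C linkage → ether.
pendant –OCH3: C–O–C with sp³ C, no adjacent C=O → ether.
pendant –CONH2: carbonyl C bonded to C and N → amide.
pendant –C6H5: benzene ring → arene.
–C(=O)Br: carbonyl C bonded to C and to a halogen → acyl halide (not alkyl halide).

acyl halide, aldehyde, alkyl halide, amide, arene, ester, ether, ketone, nitrile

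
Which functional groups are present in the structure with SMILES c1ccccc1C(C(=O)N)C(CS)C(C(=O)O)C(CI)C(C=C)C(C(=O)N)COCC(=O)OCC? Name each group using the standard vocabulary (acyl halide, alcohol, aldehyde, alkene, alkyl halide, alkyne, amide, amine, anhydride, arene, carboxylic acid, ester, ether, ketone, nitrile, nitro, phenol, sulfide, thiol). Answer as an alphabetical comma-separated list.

alkene, alkyl halide, amide, arene, carboxylic acid, ester, ether, thiol

Working along the chain:
  C6H5: C6H5– phenyl ring → arene.
  CH(CONH2): pendant –CONH2: carbonyl C bonded to C and N → amide.
  CH(CH2SH): pendant –CH2SH → thiol.
  CH(COOH): pendant –COOH: carbonyl C bonded to C and –OH → carboxylic acid.
  CH(CH2I): pendant –CH2X: halogen on sp³ carbon → alkyl halide.
  CH(CH=CH2): pendant –CH=CH2: C=C double bond → alkene.
  CH(CONH2): pendant –CONH2: carbonyl C bonded to C and N → amide.
  CH2OCH2: C–O–C with sp³ carbons on both sides and no adjacent C=O → ether.
  COOCH2CH3: –C(=O)OCH2CH3: carbonyl C bonded to C and to –OEt → ester.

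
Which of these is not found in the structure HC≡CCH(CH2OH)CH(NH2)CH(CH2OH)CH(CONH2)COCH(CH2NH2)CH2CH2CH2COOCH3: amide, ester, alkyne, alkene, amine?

alkene

amide: present (CH(CONH2) — pendant –CONH2: carbonyl C bonded to C and N → amide).
amine: present (CH(NH2) — –NH2 on an sp³ carbon with no adjacent C=O → amine).
ester: present (COOCH3 — –C(=O)OCH3: carbonyl C bonded to C and to –OCH3 → ester (not ketone + ether)).
alkyne: present (HC≡C — C≡C triple bond → alkyne).
alkene: no segment matches this pattern.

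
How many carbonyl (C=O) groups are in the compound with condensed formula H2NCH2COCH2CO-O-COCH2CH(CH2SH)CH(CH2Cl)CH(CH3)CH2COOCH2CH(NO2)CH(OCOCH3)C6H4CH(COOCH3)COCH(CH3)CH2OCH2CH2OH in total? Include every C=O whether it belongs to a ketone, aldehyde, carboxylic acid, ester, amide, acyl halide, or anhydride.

7

CO: ketone, 1 C=O (running total 1).
CH2CO-O-COCH2: anhydride, 2 C=O (running total 3).
CH2COOCH2: ester, 1 C=O (running total 4).
CH(OCOCH3): ester, 1 C=O (running total 5).
CH(COOCH3): ester, 1 C=O (running total 6).
CO: ketone, 1 C=O (running total 7).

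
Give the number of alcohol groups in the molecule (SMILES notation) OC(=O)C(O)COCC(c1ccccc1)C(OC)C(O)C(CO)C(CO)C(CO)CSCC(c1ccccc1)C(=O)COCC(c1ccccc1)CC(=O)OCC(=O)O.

5

Reading the structure from left to right:
  HOOC: –COOH: carbonyl C bonded to –OH and C → carboxylic acid (the –OH is not a separate alcohol).
  CH(OH): –OH on an sp³ carbon → alcohol (secondary).
  CH2OCH2: C–O–C with sp³ carbons on both sides and no adjacent C=O → ether.
  CH(C6H5): pendant –C6H5: benzene ring → arene.
  CH(OCH3): pendant –OCH3: C–O–C with sp³ C, no adjacent C=O → ether.
  CH(OH): –OH on an sp³ carbon → alcohol (secondary).
  CH(CH2OH): pendant –CH2OH on an sp³ backbone C → alcohol.
  CH(CH2OH): pendant –CH2OH on an sp³ backbone C → alcohol.
  CH(CH2OH): pendant –CH2OH on an sp³ backbone C → alcohol.
  CH2SCH2: C–S–C linkage → sulfide (thioether).
  CH(C6H5): pendant –C6H5: benzene ring → arene.
  CO: –C(=O)– with carbon on both sides → ketone.
  CH2OCH2: C–O–C with sp³ carbons on both sides and no adjacent C=O → ether.
  CH(C6H5): pendant –C6H5: benzene ring → arene.
  CH2COOCH2: –C(=O)–O–C with C on the carbonyl side → ester.
  COOH: –COOH: carbonyl C bonded to –OH and C → carboxylic acid (the –OH is not a separate alcohol).
Alcohol appears at: CH(OH), CH(OH), CH(CH2OH), CH(CH2OH), CH(CH2OH) → 5.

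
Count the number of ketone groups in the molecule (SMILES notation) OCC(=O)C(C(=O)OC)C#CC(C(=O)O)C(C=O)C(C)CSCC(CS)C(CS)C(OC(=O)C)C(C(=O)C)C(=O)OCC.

Working along the chain:
  HOCH2: HO– on an sp³ carbon → alcohol.
  CO: –C(=O)– with carbon on both sides → ketone.
  CH(COOCH3): pendant –COOCH3: carbonyl C bonded to C and –OCH3 → ester.
  C≡C: C≡C triple bond → alkyne.
  CH(COOH): pendant –COOH: carbonyl C bonded to C and –OH → carboxylic acid.
  CH(CHO): pendant –CHO: carbonyl C bonded to C and H → aldehyde.
  CH2SCH2: C–S–C linkage → sulfide (thioether).
  CH(CH2SH): pendant –CH2SH → thiol.
  CH(CH2SH): pendant –CH2SH → thiol.
  CH(OCOCH3): pendant –OC(=O)CH3: an acyloxy group → ester.
  CH(COCH3): pendant –COCH3: carbonyl C bonded to two carbons → ketone.
  COOCH2CH3: –C(=O)OCH2CH3: carbonyl C bonded to C and to –OEt → ester.
Ketone appears at: CO, CH(COCH3) → 2.

2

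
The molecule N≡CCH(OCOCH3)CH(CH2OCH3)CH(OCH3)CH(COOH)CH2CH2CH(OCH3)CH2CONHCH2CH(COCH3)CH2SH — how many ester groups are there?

1

Taking each segment in turn:
  N≡C: N≡C–: carbon triple-bonded to nitrogen → nitrile.
  CH(OCOCH3): pendant –OC(=O)CH3: an acyloxy group → ester.
  CH(CH2OCH3): pendant –CH2OCH3: C–O–C linkage → ether.
  CH(OCH3): pendant –OCH3: C–O–C with sp³ C, no adjacent C=O → ether.
  CH(COOH): pendant –COOH: carbonyl C bonded to C and –OH → carboxylic acid.
  CH(OCH3): pendant –OCH3: C–O–C with sp³ C, no adjacent C=O → ether.
  CH2CONHCH2: –C(=O)–N– linkage → amide (the N is not an amine).
  CH(COCH3): pendant –COCH3: carbonyl C bonded to two carbons → ketone.
  CH2SH: –SH on an sp³ carbon → thiol.
Ester appears at: CH(OCOCH3) → 1.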